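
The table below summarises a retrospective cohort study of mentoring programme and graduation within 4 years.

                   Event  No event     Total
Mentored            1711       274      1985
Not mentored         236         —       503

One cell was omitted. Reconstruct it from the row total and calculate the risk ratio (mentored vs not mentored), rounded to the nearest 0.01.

1.84

The missing cell is in the unexposed row: 503 − 236 = 267.
So a = 1711, b = 274, c = 236, d = 267.
RR = [a/(a+b)] / [c/(c+d)] = (1711/1985) / (236/503) = 0.86196/0.46918 = 1.83715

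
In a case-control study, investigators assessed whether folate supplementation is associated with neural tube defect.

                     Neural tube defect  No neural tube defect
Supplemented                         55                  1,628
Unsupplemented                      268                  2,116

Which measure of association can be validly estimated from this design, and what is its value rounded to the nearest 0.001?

Cells: a = 55, b = 1628, c = 268, d = 2116.
This is a case-control study: participants were sampled on outcome status, so risks in the source population cannot be estimated directly — relative risk is not valid here. The odds ratio is the appropriate measure.
OR = (a·d)/(b·c) = (55 × 2116) / (1628 × 268) = 116380 / 436304 = 0.26674

0.267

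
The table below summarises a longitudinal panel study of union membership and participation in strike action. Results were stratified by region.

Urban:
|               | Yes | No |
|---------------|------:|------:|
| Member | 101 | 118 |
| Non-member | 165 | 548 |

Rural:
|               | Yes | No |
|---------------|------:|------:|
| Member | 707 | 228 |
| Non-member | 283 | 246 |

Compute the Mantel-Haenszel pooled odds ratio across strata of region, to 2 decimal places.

OR_MH = Σ(aᵢdᵢ/nᵢ) / Σ(bᵢcᵢ/nᵢ), where nᵢ is the stratum total.
Stratum 1 (Urban): n = 932; a·d/n = 101·548/932 = 59.3863; b·c/n = 118·165/932 = 20.8906
Stratum 2 (Rural): n = 1464; a·d/n = 707·246/1464 = 118.7992; b·c/n = 228·283/1464 = 44.0738
OR_MH = (59.3863 + 118.7992) / (20.8906 + 44.0738) = 178.1854 / 64.9643 = 2.74282

2.74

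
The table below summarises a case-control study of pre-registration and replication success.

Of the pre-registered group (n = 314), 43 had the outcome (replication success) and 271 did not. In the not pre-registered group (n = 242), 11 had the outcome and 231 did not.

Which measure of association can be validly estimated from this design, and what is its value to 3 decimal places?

From the description: a = 43, b = 271, c = 11, d = 231.
This is a case-control study: participants were sampled on outcome status, so risks in the source population cannot be estimated directly — relative risk is not valid here. The odds ratio is the appropriate measure.
OR = (a·d)/(b·c) = (43 × 231) / (271 × 11) = 9933 / 2981 = 3.33210

3.332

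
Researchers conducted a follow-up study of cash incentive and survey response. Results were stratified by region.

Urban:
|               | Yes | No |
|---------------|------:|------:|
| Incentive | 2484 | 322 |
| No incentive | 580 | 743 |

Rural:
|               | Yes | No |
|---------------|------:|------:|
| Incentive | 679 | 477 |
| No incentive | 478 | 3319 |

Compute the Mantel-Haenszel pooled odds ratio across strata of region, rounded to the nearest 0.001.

9.883

OR_MH = Σ(aᵢdᵢ/nᵢ) / Σ(bᵢcᵢ/nᵢ), where nᵢ is the stratum total.
Stratum 1 (Urban): n = 4129; a·d/n = 2484·743/4129 = 446.9876; b·c/n = 322·580/4129 = 45.2313
Stratum 2 (Rural): n = 4953; a·d/n = 679·3319/4953 = 454.9972; b·c/n = 477·478/4953 = 46.0339
OR_MH = (446.9876 + 454.9972) / (45.2313 + 46.0339) = 901.9848 / 91.2652 = 9.88312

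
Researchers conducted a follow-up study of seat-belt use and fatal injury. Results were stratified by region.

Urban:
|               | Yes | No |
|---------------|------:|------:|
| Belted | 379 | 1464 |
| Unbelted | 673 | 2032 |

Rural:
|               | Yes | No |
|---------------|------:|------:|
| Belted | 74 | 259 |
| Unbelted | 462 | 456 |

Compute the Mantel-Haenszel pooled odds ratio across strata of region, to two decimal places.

OR_MH = Σ(aᵢdᵢ/nᵢ) / Σ(bᵢcᵢ/nᵢ), where nᵢ is the stratum total.
Stratum 1 (Urban): n = 4548; a·d/n = 379·2032/4548 = 169.3333; b·c/n = 1464·673/4548 = 216.6385
Stratum 2 (Rural): n = 1251; a·d/n = 74·456/1251 = 26.9736; b·c/n = 259·462/1251 = 95.6499
OR_MH = (169.3333 + 26.9736) / (216.6385 + 95.6499) = 196.3070 / 312.2884 = 0.62861

0.63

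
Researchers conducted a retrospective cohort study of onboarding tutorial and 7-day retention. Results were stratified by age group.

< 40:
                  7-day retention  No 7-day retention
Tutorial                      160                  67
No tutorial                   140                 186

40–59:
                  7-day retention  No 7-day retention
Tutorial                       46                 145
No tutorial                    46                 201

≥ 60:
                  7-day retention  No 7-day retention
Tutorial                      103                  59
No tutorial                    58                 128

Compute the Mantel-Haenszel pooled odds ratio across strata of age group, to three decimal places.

OR_MH = Σ(aᵢdᵢ/nᵢ) / Σ(bᵢcᵢ/nᵢ), where nᵢ is the stratum total.
Stratum 1 (< 40): n = 553; a·d/n = 160·186/553 = 53.8156; b·c/n = 67·140/553 = 16.9620
Stratum 2 (40–59): n = 438; a·d/n = 46·201/438 = 21.1096; b·c/n = 145·46/438 = 15.2283
Stratum 3 (≥ 60): n = 348; a·d/n = 103·128/348 = 37.8851; b·c/n = 59·58/348 = 9.8333
OR_MH = (53.8156 + 21.1096 + 37.8851) / (16.9620 + 15.2283 + 9.8333) = 112.8102 / 42.0237 = 2.68444

2.684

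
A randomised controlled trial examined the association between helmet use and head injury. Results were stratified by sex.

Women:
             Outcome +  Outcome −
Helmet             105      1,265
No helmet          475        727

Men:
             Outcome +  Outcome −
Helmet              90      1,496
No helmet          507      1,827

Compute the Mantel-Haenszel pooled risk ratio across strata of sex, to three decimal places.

0.224

RR_MH = Σ(aᵢ·n₀ᵢ/nᵢ) / Σ(cᵢ·n₁ᵢ/nᵢ), with n₁ᵢ = aᵢ+bᵢ (exposed), n₀ᵢ = cᵢ+dᵢ (unexposed), nᵢ = n₁ᵢ+n₀ᵢ.
Stratum 1 (Women): n₁ = 1370, n₀ = 1202, n = 2572; a·n₀/n = 105·1202/2572 = 49.0708; c·n₁/n = 475·1370/2572 = 253.0132
Stratum 2 (Men): n₁ = 1586, n₀ = 2334, n = 3920; a·n₀/n = 90·2334/3920 = 53.5867; c·n₁/n = 507·1586/3920 = 205.1281
RR_MH = (49.0708 + 53.5867) / (253.0132 + 205.1281) = 102.6575 / 458.1413 = 0.22407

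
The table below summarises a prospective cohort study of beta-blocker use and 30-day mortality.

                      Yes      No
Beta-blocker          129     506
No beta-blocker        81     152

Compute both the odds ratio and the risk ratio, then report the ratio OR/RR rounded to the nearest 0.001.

Cells: a = 129, b = 506, c = 81, d = 152.
OR = (129·152)/(506·81) = 19608/40986 = 0.47841
Risk in exposed = 129/635 = 0.20315; risk in unexposed = 81/233 = 0.34764; RR = 0.58437
OR/RR = 0.47841 / 0.58437 = 0.81867
The outcome is not rare, so the OR lies further from 1 than the RR.

0.819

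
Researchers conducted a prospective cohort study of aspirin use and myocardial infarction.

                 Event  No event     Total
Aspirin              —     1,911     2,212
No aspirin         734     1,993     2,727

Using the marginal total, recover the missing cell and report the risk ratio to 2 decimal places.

0.51

The missing cell is in the exposed row: 2212 − 1911 = 301.
So a = 301, b = 1911, c = 734, d = 1993.
RR = [a/(a+b)] / [c/(c+d)] = (301/2212) / (734/2727) = 0.13608/0.26916 = 0.50556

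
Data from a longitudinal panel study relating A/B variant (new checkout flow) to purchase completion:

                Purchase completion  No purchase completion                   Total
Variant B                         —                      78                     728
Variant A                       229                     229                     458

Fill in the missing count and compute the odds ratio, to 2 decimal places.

The missing cell is in the exposed row: 728 − 78 = 650.
So a = 650, b = 78, c = 229, d = 229.
OR = (a·d)/(b·c) = (650 × 229) / (78 × 229) = 148850 / 17862 = 8.33333

8.33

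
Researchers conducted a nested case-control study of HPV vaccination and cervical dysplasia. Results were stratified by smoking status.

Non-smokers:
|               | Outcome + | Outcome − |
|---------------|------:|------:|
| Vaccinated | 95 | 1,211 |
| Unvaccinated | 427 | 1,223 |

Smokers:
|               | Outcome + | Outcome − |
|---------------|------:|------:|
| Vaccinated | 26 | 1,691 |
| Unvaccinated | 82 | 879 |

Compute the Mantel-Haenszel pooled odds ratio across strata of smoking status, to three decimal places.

0.211

OR_MH = Σ(aᵢdᵢ/nᵢ) / Σ(bᵢcᵢ/nᵢ), where nᵢ is the stratum total.
Stratum 1 (Non-smokers): n = 2956; a·d/n = 95·1223/2956 = 39.3048; b·c/n = 1211·427/2956 = 174.9313
Stratum 2 (Smokers): n = 2678; a·d/n = 26·879/2678 = 8.5340; b·c/n = 1691·82/2678 = 51.7782
OR_MH = (39.3048 + 8.5340) / (174.9313 + 51.7782) = 47.8388 / 226.7095 = 0.21101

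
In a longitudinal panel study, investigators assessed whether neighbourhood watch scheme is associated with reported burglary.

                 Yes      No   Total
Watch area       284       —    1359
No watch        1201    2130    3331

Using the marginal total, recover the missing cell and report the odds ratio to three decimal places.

0.469

The missing cell is in the exposed row: 1359 − 284 = 1075.
So a = 284, b = 1075, c = 1201, d = 2130.
OR = (a·d)/(b·c) = (284 × 2130) / (1075 × 1201) = 604920 / 1291075 = 0.46854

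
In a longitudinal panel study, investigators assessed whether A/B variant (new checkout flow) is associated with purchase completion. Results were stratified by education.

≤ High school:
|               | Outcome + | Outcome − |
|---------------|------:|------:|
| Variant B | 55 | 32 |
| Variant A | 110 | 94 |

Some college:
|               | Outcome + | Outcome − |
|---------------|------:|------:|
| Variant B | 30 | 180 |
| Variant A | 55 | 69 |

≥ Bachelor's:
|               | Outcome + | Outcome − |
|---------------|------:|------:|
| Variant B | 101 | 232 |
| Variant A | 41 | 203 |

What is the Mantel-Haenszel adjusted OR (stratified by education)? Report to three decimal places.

1.022

OR_MH = Σ(aᵢdᵢ/nᵢ) / Σ(bᵢcᵢ/nᵢ), where nᵢ is the stratum total.
Stratum 1 (≤ High school): n = 291; a·d/n = 55·94/291 = 17.7663; b·c/n = 32·110/291 = 12.0962
Stratum 2 (Some college): n = 334; a·d/n = 30·69/334 = 6.1976; b·c/n = 180·55/334 = 29.6407
Stratum 3 (≥ Bachelor's): n = 577; a·d/n = 101·203/577 = 35.5338; b·c/n = 232·41/577 = 16.4853
OR_MH = (17.7663 + 6.1976 + 35.5338) / (12.0962 + 29.6407 + 16.4853) = 59.4977 / 58.2222 = 1.02191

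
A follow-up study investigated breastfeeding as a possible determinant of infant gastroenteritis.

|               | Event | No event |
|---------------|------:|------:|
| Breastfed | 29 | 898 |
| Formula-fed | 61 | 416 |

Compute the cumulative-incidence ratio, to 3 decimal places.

0.245

Cells: a = 29, b = 898, c = 61, d = 416.
Risk in exposed = 29/927 = 0.03128; risk in unexposed = 61/477 = 0.12788.
RR = 0.03128 / 0.12788 = 0.24463
The risk is 76% lower among the exposed than among the unexposed.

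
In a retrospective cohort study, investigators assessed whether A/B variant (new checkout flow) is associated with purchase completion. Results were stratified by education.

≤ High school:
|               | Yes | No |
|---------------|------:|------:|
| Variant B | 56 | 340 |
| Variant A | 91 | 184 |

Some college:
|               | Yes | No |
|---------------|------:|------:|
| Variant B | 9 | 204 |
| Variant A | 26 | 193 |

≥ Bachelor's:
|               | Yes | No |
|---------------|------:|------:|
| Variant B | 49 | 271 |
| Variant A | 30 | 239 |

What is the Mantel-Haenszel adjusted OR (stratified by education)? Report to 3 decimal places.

0.544

OR_MH = Σ(aᵢdᵢ/nᵢ) / Σ(bᵢcᵢ/nᵢ), where nᵢ is the stratum total.
Stratum 1 (≤ High school): n = 671; a·d/n = 56·184/671 = 15.3562; b·c/n = 340·91/671 = 46.1103
Stratum 2 (Some college): n = 432; a·d/n = 9·193/432 = 4.0208; b·c/n = 204·26/432 = 12.2778
Stratum 3 (≥ Bachelor's): n = 589; a·d/n = 49·239/589 = 19.8829; b·c/n = 271·30/589 = 13.8031
OR_MH = (15.3562 + 4.0208 + 19.8829) / (46.1103 + 12.2778 + 13.8031) = 39.2599 / 72.1911 = 0.54383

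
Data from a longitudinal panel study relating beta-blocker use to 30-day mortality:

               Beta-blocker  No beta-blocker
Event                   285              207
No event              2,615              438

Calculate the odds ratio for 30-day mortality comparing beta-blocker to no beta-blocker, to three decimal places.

0.231

Reading the table with exposure as columns: a = 285 (Beta-blocker, case), b = 2615 (Beta-blocker, non-case), c = 207 (No beta-blocker, case), d = 438.
OR = (a·d)/(b·c) = (285 × 438) / (2615 × 207) = 124830 / 541305 = 0.23061
Exposure is associated with lower odds of 30-day mortality (OR = 0.23 < 1).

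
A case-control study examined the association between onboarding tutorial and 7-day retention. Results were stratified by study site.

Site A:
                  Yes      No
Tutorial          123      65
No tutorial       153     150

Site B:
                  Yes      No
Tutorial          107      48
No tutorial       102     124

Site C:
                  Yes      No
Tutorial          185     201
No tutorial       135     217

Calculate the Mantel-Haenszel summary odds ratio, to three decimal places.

OR_MH = Σ(aᵢdᵢ/nᵢ) / Σ(bᵢcᵢ/nᵢ), where nᵢ is the stratum total.
Stratum 1 (Site A): n = 491; a·d/n = 123·150/491 = 37.5764; b·c/n = 65·153/491 = 20.2546
Stratum 2 (Site B): n = 381; a·d/n = 107·124/381 = 34.8241; b·c/n = 48·102/381 = 12.8504
Stratum 3 (Site C): n = 738; a·d/n = 185·217/738 = 54.3970; b·c/n = 201·135/738 = 36.7683
OR_MH = (37.5764 + 34.8241 + 54.3970) / (20.2546 + 12.8504 + 36.7683) = 126.7975 / 69.8733 = 1.81468

1.815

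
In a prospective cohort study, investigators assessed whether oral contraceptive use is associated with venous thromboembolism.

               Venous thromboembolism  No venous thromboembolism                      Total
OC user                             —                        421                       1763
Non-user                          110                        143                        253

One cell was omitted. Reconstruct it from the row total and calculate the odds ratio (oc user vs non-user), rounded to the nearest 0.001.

The missing cell is in the exposed row: 1763 − 421 = 1342.
So a = 1342, b = 421, c = 110, d = 143.
OR = (a·d)/(b·c) = (1342 × 143) / (421 × 110) = 191906 / 46310 = 4.14394

4.144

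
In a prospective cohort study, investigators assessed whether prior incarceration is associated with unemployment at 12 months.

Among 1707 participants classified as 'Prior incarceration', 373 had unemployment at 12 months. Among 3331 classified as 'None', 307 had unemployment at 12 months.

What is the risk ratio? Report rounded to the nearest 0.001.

From the description: a = 373, b = 1334, c = 307, d = 3024.
Risk in exposed = 373/1707 = 0.21851; risk in unexposed = 307/3331 = 0.09216.
RR = 0.21851 / 0.09216 = 2.37089
The risk among the exposed is 2.37 times that among the unexposed.

2.371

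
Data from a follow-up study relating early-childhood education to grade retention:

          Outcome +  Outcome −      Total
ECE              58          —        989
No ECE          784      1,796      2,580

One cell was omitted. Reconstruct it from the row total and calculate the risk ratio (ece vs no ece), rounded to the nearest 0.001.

0.193

The missing cell is in the exposed row: 989 − 58 = 931.
So a = 58, b = 931, c = 784, d = 1796.
RR = [a/(a+b)] / [c/(c+d)] = (58/989) / (784/2580) = 0.05865/0.30388 = 0.19299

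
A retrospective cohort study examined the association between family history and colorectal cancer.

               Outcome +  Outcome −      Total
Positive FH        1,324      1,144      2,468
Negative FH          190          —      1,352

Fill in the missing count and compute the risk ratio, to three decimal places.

3.817

The missing cell is in the unexposed row: 1352 − 190 = 1162.
So a = 1324, b = 1144, c = 190, d = 1162.
RR = [a/(a+b)] / [c/(c+d)] = (1324/2468) / (190/1352) = 0.53647/0.14053 = 3.81738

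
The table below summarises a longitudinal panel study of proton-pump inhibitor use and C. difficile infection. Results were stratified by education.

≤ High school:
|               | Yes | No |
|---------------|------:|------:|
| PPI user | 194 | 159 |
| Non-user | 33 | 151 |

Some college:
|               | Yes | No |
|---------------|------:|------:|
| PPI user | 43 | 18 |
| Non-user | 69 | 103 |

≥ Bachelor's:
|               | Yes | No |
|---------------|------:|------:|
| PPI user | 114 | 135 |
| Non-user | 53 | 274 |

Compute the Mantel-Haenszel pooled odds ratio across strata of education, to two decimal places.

4.64

OR_MH = Σ(aᵢdᵢ/nᵢ) / Σ(bᵢcᵢ/nᵢ), where nᵢ is the stratum total.
Stratum 1 (≤ High school): n = 537; a·d/n = 194·151/537 = 54.5512; b·c/n = 159·33/537 = 9.7709
Stratum 2 (Some college): n = 233; a·d/n = 43·103/233 = 19.0086; b·c/n = 18·69/233 = 5.3305
Stratum 3 (≥ Bachelor's): n = 576; a·d/n = 114·274/576 = 54.2292; b·c/n = 135·53/576 = 12.4219
OR_MH = (54.5512 + 19.0086 + 54.2292) / (9.7709 + 5.3305 + 12.4219) = 127.7890 / 27.5233 = 4.64294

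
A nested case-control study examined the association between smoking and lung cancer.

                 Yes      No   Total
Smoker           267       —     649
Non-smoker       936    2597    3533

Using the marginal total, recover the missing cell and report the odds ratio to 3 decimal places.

The missing cell is in the exposed row: 649 − 267 = 382.
So a = 267, b = 382, c = 936, d = 2597.
OR = (a·d)/(b·c) = (267 × 2597) / (382 × 936) = 693399 / 357552 = 1.93930

1.939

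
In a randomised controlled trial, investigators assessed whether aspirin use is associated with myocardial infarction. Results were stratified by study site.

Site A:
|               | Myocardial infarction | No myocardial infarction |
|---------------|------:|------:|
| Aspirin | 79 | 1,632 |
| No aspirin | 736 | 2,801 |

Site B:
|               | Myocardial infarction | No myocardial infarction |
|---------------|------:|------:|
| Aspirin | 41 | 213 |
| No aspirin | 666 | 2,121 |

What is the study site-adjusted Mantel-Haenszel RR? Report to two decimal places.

0.31

RR_MH = Σ(aᵢ·n₀ᵢ/nᵢ) / Σ(cᵢ·n₁ᵢ/nᵢ), with n₁ᵢ = aᵢ+bᵢ (exposed), n₀ᵢ = cᵢ+dᵢ (unexposed), nᵢ = n₁ᵢ+n₀ᵢ.
Stratum 1 (Site A): n₁ = 1711, n₀ = 3537, n = 5248; a·n₀/n = 79·3537/5248 = 53.2437; c·n₁/n = 736·1711/5248 = 239.9573
Stratum 2 (Site B): n₁ = 254, n₀ = 2787, n = 3041; a·n₀/n = 41·2787/3041 = 37.5755; c·n₁/n = 666·254/3041 = 55.6278
RR_MH = (53.2437 + 37.5755) / (239.9573 + 55.6278) = 90.8192 / 295.5851 = 0.30725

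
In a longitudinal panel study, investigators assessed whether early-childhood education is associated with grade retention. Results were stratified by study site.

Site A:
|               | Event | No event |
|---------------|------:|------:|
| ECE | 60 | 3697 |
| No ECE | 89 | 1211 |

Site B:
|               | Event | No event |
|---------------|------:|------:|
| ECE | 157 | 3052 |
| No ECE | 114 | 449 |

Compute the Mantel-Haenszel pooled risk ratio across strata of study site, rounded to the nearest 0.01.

RR_MH = Σ(aᵢ·n₀ᵢ/nᵢ) / Σ(cᵢ·n₁ᵢ/nᵢ), with n₁ᵢ = aᵢ+bᵢ (exposed), n₀ᵢ = cᵢ+dᵢ (unexposed), nᵢ = n₁ᵢ+n₀ᵢ.
Stratum 1 (Site A): n₁ = 3757, n₀ = 1300, n = 5057; a·n₀/n = 60·1300/5057 = 15.4242; c·n₁/n = 89·3757/5057 = 66.1208
Stratum 2 (Site B): n₁ = 3209, n₀ = 563, n = 3772; a·n₀/n = 157·563/3772 = 23.4335; c·n₁/n = 114·3209/3772 = 96.9846
RR_MH = (15.4242 + 23.4335) / (66.1208 + 96.9846) = 38.8576 / 163.1054 = 0.23824

0.24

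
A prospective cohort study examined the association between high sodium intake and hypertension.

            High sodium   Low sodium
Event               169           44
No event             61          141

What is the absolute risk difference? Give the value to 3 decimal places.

Reading the table with exposure as columns: a = 169 (High sodium, case), b = 61 (High sodium, non-case), c = 44 (Low sodium, case), d = 141.
Risk in exposed = 169/230 = 0.734783; risk in unexposed = 44/185 = 0.237838.
Risk difference = 0.734783 − 0.237838 = 0.496945

0.497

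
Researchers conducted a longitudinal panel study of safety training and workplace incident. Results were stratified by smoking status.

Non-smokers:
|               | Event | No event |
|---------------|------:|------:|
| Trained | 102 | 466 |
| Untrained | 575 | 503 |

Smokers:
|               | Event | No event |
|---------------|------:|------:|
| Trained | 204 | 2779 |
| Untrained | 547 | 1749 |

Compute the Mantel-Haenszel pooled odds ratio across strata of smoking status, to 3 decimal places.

OR_MH = Σ(aᵢdᵢ/nᵢ) / Σ(bᵢcᵢ/nᵢ), where nᵢ is the stratum total.
Stratum 1 (Non-smokers): n = 1646; a·d/n = 102·503/1646 = 31.1701; b·c/n = 466·575/1646 = 162.7886
Stratum 2 (Smokers): n = 5279; a·d/n = 204·1749/5279 = 67.5878; b·c/n = 2779·547/5279 = 287.9547
OR_MH = (31.1701 + 67.5878) / (162.7886 + 287.9547) = 98.7579 / 450.7433 = 0.21910

0.219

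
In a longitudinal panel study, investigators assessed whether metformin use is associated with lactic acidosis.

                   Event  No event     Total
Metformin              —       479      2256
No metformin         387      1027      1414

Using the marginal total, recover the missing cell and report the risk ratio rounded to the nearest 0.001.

The missing cell is in the exposed row: 2256 − 479 = 1777.
So a = 1777, b = 479, c = 387, d = 1027.
RR = [a/(a+b)] / [c/(c+d)] = (1777/2256) / (387/1414) = 0.78768/0.27369 = 2.87797

2.878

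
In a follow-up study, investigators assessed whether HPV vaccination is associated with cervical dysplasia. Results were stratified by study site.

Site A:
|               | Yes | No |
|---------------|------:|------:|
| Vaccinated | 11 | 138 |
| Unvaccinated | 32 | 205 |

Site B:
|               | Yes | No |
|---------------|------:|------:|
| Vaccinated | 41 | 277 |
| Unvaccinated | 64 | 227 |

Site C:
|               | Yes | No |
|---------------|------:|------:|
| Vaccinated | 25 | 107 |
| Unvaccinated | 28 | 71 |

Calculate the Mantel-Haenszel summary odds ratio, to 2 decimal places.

OR_MH = Σ(aᵢdᵢ/nᵢ) / Σ(bᵢcᵢ/nᵢ), where nᵢ is the stratum total.
Stratum 1 (Site A): n = 386; a·d/n = 11·205/386 = 5.8420; b·c/n = 138·32/386 = 11.4404
Stratum 2 (Site B): n = 609; a·d/n = 41·227/609 = 15.2824; b·c/n = 277·64/609 = 29.1100
Stratum 3 (Site C): n = 231; a·d/n = 25·71/231 = 7.6840; b·c/n = 107·28/231 = 12.9697
OR_MH = (5.8420 + 15.2824 + 7.6840) / (11.4404 + 29.1100 + 12.9697) = 28.8084 / 53.5201 = 0.53827

0.54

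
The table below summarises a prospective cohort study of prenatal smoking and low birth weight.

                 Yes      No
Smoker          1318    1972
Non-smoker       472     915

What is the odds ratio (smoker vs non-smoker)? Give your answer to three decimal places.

Cells: a = 1318, b = 1972, c = 472, d = 915.
OR = (a·d)/(b·c) = (1318 × 915) / (1972 × 472) = 1205970 / 930784 = 1.29565
The odds of low birth weight are about 1.30 times as high in the smoker group.

1.296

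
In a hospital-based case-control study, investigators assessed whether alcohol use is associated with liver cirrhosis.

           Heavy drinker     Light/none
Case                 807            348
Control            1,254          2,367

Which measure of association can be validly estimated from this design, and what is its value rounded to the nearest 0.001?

4.377

Reading the table with exposure as columns: a = 807 (Heavy drinker, case), b = 1254 (Heavy drinker, non-case), c = 348 (Light/none, case), d = 2367.
This is a hospital-based case-control study: participants were sampled on outcome status, so risks in the source population cannot be estimated directly — relative risk is not valid here. The odds ratio is the appropriate measure.
OR = (a·d)/(b·c) = (807 × 2367) / (1254 × 348) = 1910169 / 436392 = 4.37719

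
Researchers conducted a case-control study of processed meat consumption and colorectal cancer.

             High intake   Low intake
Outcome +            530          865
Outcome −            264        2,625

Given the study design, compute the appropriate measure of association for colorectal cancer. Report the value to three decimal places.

Reading the table with exposure as columns: a = 530 (High intake, case), b = 264 (High intake, non-case), c = 865 (Low intake, case), d = 2625.
This is a case-control study: participants were sampled on outcome status, so risks in the source population cannot be estimated directly — relative risk is not valid here. The odds ratio is the appropriate measure.
OR = (a·d)/(b·c) = (530 × 2625) / (264 × 865) = 1391250 / 228360 = 6.09235

6.092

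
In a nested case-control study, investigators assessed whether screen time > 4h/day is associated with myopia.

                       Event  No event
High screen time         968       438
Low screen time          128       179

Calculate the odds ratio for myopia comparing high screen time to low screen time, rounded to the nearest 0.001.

3.091

Cells: a = 968, b = 438, c = 128, d = 179.
OR = (a·d)/(b·c) = (968 × 179) / (438 × 128) = 173272 / 56064 = 3.09061
The odds of myopia are about 3.09 times as high in the high screen time group.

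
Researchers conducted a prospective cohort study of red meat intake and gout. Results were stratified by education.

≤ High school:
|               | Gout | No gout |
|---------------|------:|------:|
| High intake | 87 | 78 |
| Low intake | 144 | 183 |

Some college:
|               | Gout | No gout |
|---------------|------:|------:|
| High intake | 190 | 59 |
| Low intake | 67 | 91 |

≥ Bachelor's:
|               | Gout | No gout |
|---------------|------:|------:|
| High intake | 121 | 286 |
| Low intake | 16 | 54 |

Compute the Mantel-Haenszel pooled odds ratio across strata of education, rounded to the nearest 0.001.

2.101

OR_MH = Σ(aᵢdᵢ/nᵢ) / Σ(bᵢcᵢ/nᵢ), where nᵢ is the stratum total.
Stratum 1 (≤ High school): n = 492; a·d/n = 87·183/492 = 32.3598; b·c/n = 78·144/492 = 22.8293
Stratum 2 (Some college): n = 407; a·d/n = 190·91/407 = 42.4816; b·c/n = 59·67/407 = 9.7125
Stratum 3 (≥ Bachelor's): n = 477; a·d/n = 121·54/477 = 13.6981; b·c/n = 286·16/477 = 9.5933
OR_MH = (32.3598 + 42.4816 + 13.6981) / (22.8293 + 9.7125 + 9.5933) = 88.5394 / 42.1351 = 2.10132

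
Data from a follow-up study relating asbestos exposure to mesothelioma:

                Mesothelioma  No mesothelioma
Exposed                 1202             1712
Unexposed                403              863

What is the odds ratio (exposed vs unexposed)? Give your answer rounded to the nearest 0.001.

1.504

Cells: a = 1202, b = 1712, c = 403, d = 863.
OR = (a·d)/(b·c) = (1202 × 863) / (1712 × 403) = 1037326 / 689936 = 1.50351
The odds of mesothelioma are about 1.50 times as high in the exposed group.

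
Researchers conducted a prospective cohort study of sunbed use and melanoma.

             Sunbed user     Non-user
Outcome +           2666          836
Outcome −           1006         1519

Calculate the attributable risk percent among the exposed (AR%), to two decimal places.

Reading the table with exposure as columns: a = 2666 (Sunbed user, case), b = 1006 (Sunbed user, non-case), c = 836 (Non-user, case), d = 1519.
Risk in exposed = 2666/3672 = 0.72603; risk in unexposed = 836/2355 = 0.35499.
RR = 0.72603/0.35499 = 2.04523
AR% = (RR − 1)/RR × 100 = (2.04523 − 1)/2.04523 × 100 = 51.1057%

51.11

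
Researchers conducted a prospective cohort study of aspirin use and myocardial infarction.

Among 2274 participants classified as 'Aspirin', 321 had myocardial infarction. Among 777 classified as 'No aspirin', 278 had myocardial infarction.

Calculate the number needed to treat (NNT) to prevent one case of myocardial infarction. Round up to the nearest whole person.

Risk in treated group = 321/2274 = 0.14116; risk in control = 278/777 = 0.35779.
Absolute risk reduction = 0.35779 − 0.14116 = 0.21663
NNT = 1 / ARR = 1 / 0.21663 = 4.616 → round up → 5

5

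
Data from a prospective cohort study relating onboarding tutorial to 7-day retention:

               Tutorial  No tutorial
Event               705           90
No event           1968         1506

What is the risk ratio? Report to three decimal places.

4.677

Reading the table with exposure as columns: a = 705 (Tutorial, case), b = 1968 (Tutorial, non-case), c = 90 (No tutorial, case), d = 1506.
Risk in exposed = 705/2673 = 0.26375; risk in unexposed = 90/1596 = 0.05639.
RR = 0.26375 / 0.05639 = 4.67714
The risk among the exposed is 4.68 times that among the unexposed.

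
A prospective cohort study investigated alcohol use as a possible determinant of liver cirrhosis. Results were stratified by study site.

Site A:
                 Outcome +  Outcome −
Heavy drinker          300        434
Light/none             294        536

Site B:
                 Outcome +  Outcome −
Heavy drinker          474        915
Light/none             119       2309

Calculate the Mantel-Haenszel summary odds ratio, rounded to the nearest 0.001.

3.538

OR_MH = Σ(aᵢdᵢ/nᵢ) / Σ(bᵢcᵢ/nᵢ), where nᵢ is the stratum total.
Stratum 1 (Site A): n = 1564; a·d/n = 300·536/1564 = 102.8133; b·c/n = 434·294/1564 = 81.5831
Stratum 2 (Site B): n = 3817; a·d/n = 474·2309/3817 = 286.7346; b·c/n = 915·119/3817 = 28.5263
OR_MH = (102.8133 + 286.7346) / (81.5831 + 28.5263) = 389.5479 / 110.1094 = 3.53782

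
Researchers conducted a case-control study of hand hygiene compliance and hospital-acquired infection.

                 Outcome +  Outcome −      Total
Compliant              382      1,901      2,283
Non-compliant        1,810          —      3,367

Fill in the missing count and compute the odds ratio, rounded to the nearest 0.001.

The missing cell is in the unexposed row: 3367 − 1810 = 1557.
So a = 382, b = 1901, c = 1810, d = 1557.
OR = (a·d)/(b·c) = (382 × 1557) / (1901 × 1810) = 594774 / 3440810 = 0.17286

0.173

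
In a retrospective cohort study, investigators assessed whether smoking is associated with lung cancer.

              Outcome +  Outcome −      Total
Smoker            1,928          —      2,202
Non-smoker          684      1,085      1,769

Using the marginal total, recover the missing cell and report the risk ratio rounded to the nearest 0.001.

2.264

The missing cell is in the exposed row: 2202 − 1928 = 274.
So a = 1928, b = 274, c = 684, d = 1085.
RR = [a/(a+b)] / [c/(c+d)] = (1928/2202) / (684/1769) = 0.87557/0.38666 = 2.26444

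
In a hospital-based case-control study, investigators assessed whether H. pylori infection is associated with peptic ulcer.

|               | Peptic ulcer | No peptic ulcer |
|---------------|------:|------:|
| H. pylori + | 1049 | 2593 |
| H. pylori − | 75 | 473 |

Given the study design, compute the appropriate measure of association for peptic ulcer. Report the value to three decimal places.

Cells: a = 1049, b = 2593, c = 75, d = 473.
This is a hospital-based case-control study: participants were sampled on outcome status, so risks in the source population cannot be estimated directly — relative risk is not valid here. The odds ratio is the appropriate measure.
OR = (a·d)/(b·c) = (1049 × 473) / (2593 × 75) = 496177 / 194475 = 2.55137

2.551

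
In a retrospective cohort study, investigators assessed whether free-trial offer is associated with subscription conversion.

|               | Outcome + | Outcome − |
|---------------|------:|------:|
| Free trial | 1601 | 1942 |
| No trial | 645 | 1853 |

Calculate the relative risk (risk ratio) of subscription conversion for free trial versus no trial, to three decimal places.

1.750

Cells: a = 1601, b = 1942, c = 645, d = 1853.
Risk in exposed = 1601/3543 = 0.45188; risk in unexposed = 645/2498 = 0.25821.
RR = 0.45188 / 0.25821 = 1.75006
The risk among the exposed is 1.75 times that among the unexposed.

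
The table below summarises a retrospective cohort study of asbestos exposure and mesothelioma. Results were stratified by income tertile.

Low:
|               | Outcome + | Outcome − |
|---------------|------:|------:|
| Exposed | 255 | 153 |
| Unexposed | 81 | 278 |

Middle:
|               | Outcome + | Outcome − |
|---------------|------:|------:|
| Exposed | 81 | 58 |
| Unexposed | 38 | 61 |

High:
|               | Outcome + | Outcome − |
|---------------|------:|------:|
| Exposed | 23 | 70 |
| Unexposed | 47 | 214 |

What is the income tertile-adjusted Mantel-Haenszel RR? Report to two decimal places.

2.19

RR_MH = Σ(aᵢ·n₀ᵢ/nᵢ) / Σ(cᵢ·n₁ᵢ/nᵢ), with n₁ᵢ = aᵢ+bᵢ (exposed), n₀ᵢ = cᵢ+dᵢ (unexposed), nᵢ = n₁ᵢ+n₀ᵢ.
Stratum 1 (Low): n₁ = 408, n₀ = 359, n = 767; a·n₀/n = 255·359/767 = 119.3546; c·n₁/n = 81·408/767 = 43.0874
Stratum 2 (Middle): n₁ = 139, n₀ = 99, n = 238; a·n₀/n = 81·99/238 = 33.6933; c·n₁/n = 38·139/238 = 22.1933
Stratum 3 (High): n₁ = 93, n₀ = 261, n = 354; a·n₀/n = 23·261/354 = 16.9576; c·n₁/n = 47·93/354 = 12.3475
RR_MH = (119.3546 + 33.6933 + 16.9576) / (43.0874 + 22.1933 + 12.3475) = 170.0055 / 77.6281 = 2.19000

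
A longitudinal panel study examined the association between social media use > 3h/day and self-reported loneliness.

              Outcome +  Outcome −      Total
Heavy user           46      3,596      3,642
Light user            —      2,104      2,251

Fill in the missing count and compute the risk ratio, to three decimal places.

The missing cell is in the unexposed row: 2251 − 2104 = 147.
So a = 46, b = 3596, c = 147, d = 2104.
RR = [a/(a+b)] / [c/(c+d)] = (46/3642) / (147/2251) = 0.01263/0.06530 = 0.19341

0.193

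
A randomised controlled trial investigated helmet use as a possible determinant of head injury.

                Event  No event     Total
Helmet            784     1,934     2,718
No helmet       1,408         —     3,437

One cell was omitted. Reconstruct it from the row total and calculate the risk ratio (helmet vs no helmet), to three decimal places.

0.704

The missing cell is in the unexposed row: 3437 − 1408 = 2029.
So a = 784, b = 1934, c = 1408, d = 2029.
RR = [a/(a+b)] / [c/(c+d)] = (784/2718) / (1408/3437) = 0.28845/0.40966 = 0.70411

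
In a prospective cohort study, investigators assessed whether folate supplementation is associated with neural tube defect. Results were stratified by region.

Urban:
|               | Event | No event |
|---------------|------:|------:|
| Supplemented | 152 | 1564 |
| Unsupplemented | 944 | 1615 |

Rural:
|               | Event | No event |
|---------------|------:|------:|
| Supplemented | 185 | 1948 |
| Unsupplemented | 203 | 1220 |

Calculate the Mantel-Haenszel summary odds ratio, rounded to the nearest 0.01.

OR_MH = Σ(aᵢdᵢ/nᵢ) / Σ(bᵢcᵢ/nᵢ), where nᵢ is the stratum total.
Stratum 1 (Urban): n = 4275; a·d/n = 152·1615/4275 = 57.4222; b·c/n = 1564·944/4275 = 345.3605
Stratum 2 (Rural): n = 3556; a·d/n = 185·1220/3556 = 63.4702; b·c/n = 1948·203/3556 = 111.2047
OR_MH = (57.4222 + 63.4702) / (345.3605 + 111.2047) = 120.8924 / 456.5652 = 0.26479

0.26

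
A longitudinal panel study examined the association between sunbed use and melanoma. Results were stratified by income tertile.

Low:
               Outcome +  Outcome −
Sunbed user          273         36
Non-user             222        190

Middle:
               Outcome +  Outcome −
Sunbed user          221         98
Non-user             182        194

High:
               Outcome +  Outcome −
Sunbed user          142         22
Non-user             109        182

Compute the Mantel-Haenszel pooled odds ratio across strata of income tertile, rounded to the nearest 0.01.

OR_MH = Σ(aᵢdᵢ/nᵢ) / Σ(bᵢcᵢ/nᵢ), where nᵢ is the stratum total.
Stratum 1 (Low): n = 721; a·d/n = 273·190/721 = 71.9417; b·c/n = 36·222/721 = 11.0846
Stratum 2 (Middle): n = 695; a·d/n = 221·194/695 = 61.6892; b·c/n = 98·182/695 = 25.6633
Stratum 3 (High): n = 455; a·d/n = 142·182/455 = 56.8000; b·c/n = 22·109/455 = 5.2703
OR_MH = (71.9417 + 61.6892 + 56.8000) / (11.0846 + 25.6633 + 5.2703) = 190.4310 / 42.0182 = 4.53210

4.53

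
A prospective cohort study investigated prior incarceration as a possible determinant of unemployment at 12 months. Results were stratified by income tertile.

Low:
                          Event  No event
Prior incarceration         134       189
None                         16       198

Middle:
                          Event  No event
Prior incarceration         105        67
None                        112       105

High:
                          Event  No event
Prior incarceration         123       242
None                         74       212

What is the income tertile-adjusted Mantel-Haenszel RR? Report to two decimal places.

1.65

RR_MH = Σ(aᵢ·n₀ᵢ/nᵢ) / Σ(cᵢ·n₁ᵢ/nᵢ), with n₁ᵢ = aᵢ+bᵢ (exposed), n₀ᵢ = cᵢ+dᵢ (unexposed), nᵢ = n₁ᵢ+n₀ᵢ.
Stratum 1 (Low): n₁ = 323, n₀ = 214, n = 537; a·n₀/n = 134·214/537 = 53.4004; c·n₁/n = 16·323/537 = 9.6238
Stratum 2 (Middle): n₁ = 172, n₀ = 217, n = 389; a·n₀/n = 105·217/389 = 58.5733; c·n₁/n = 112·172/389 = 49.5219
Stratum 3 (High): n₁ = 365, n₀ = 286, n = 651; a·n₀/n = 123·286/651 = 54.0369; c·n₁/n = 74·365/651 = 41.4900
RR_MH = (53.4004 + 58.5733 + 54.0369) / (9.6238 + 49.5219 + 41.4900) = 166.0105 / 100.6357 = 1.64962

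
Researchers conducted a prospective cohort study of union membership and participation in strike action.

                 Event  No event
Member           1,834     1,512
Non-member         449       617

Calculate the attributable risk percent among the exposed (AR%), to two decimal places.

23.15

Cells: a = 1834, b = 1512, c = 449, d = 617.
Risk in exposed = 1834/3346 = 0.54812; risk in unexposed = 449/1066 = 0.42120.
RR = 0.54812/0.42120 = 1.30132
AR% = (RR − 1)/RR × 100 = (1.30132 − 1)/1.30132 × 100 = 23.1550%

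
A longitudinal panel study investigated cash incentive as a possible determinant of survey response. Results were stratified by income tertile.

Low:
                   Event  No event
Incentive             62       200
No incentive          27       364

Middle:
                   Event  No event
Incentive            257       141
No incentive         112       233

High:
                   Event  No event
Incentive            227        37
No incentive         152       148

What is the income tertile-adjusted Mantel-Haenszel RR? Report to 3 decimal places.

RR_MH = Σ(aᵢ·n₀ᵢ/nᵢ) / Σ(cᵢ·n₁ᵢ/nᵢ), with n₁ᵢ = aᵢ+bᵢ (exposed), n₀ᵢ = cᵢ+dᵢ (unexposed), nᵢ = n₁ᵢ+n₀ᵢ.
Stratum 1 (Low): n₁ = 262, n₀ = 391, n = 653; a·n₀/n = 62·391/653 = 37.1240; c·n₁/n = 27·262/653 = 10.8331
Stratum 2 (Middle): n₁ = 398, n₀ = 345, n = 743; a·n₀/n = 257·345/743 = 119.3338; c·n₁/n = 112·398/743 = 59.9946
Stratum 3 (High): n₁ = 264, n₀ = 300, n = 564; a·n₀/n = 227·300/564 = 120.7447; c·n₁/n = 152·264/564 = 71.1489
RR_MH = (37.1240 + 119.3338 + 120.7447) / (10.8331 + 59.9946 + 71.1489) = 277.2025 / 141.9766 = 1.95245

1.952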